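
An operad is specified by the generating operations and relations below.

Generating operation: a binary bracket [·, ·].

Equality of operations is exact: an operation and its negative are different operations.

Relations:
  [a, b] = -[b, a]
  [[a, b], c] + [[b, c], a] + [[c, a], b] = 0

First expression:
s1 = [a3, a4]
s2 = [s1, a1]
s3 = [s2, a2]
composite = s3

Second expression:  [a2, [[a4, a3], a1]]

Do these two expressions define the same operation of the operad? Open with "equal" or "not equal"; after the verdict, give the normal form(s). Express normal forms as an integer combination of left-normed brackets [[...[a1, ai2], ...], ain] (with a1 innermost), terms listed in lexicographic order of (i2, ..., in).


The first expression reduces to -[[[a1, a3], a4], a2] + [[[a1, a4], a3], a2]
The second expression reduces to -[[[a1, a3], a4], a2] + [[[a1, a4], a3], a2]
Same normal form: equal.

equal: each reduces to -[[[a1, a3], a4], a2] + [[[a1, a4], a3], a2]


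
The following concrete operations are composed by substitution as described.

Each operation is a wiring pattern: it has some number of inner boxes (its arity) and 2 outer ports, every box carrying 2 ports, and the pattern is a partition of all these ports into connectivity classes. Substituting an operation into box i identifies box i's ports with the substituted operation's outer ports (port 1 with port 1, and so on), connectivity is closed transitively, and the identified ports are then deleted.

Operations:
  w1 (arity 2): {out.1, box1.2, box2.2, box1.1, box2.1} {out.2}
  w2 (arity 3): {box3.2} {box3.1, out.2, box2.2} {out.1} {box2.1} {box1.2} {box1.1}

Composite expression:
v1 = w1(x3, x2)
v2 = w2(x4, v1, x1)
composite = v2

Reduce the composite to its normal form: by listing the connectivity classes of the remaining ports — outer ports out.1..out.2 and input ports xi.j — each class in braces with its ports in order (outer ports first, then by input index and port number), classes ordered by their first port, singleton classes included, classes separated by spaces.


{out.1} {out.2, x1.1} {x1.2} {x2.1, x2.2, x3.1, x3.2} {x4.1} {x4.2}

Treat the ports identified at w2 as solder joints: merge, then drop.
composing w1 on (x3, x2), with out.j its own outer ports: {out.1, x2.1, x2.2, x3.1, x3.2} {out.2}
composing w2 on (x4, x3, x2, x1), with out.j its own outer ports: {out.1} {out.2, x1.1} {x1.2} {x2.1, x2.2, x3.1, x3.2} {x4.1} {x4.2}


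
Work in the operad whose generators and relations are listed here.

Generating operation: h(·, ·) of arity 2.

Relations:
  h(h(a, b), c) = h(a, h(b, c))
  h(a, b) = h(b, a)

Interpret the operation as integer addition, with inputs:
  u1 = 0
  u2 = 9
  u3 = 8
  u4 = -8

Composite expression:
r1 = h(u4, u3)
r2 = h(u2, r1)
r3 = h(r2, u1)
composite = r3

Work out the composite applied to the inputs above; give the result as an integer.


9

h(u4, u3) = 0
h(u2, h(u4, u3)) = 9
h(h(u2, h(u4, u3)), u1) = 9


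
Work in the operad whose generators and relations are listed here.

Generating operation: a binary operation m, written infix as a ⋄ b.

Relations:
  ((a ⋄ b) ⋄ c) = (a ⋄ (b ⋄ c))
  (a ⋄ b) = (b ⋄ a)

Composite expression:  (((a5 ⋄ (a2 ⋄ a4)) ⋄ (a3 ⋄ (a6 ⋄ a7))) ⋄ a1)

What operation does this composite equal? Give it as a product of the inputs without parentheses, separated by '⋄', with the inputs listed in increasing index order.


a1 ⋄ a2 ⋄ a3 ⋄ a4 ⋄ a5 ⋄ a6 ⋄ a7

Key point: m commutes, so take the a-inputs in any fixed order.
(a2 ⋄ a4) unparenthesizes to a2 ⋄ a4
(a5 ⋄ (a2 ⋄ a4)) unparenthesizes to a5 ⋄ a2 ⋄ a4
(a6 ⋄ a7) unparenthesizes to a6 ⋄ a7
(a3 ⋄ (a6 ⋄ a7)) unparenthesizes to a3 ⋄ a6 ⋄ a7
((a5 ⋄ (a2 ⋄ a4)) ⋄ (a3 ⋄ (a6 ⋄ a7))) unparenthesizes to a5 ⋄ a2 ⋄ a4 ⋄ a3 ⋄ a6 ⋄ a7
(((a5 ⋄ (a2 ⋄ a4)) ⋄ (a3 ⋄ (a6 ⋄ a7))) ⋄ a1) unparenthesizes to a5 ⋄ a2 ⋄ a4 ⋄ a3 ⋄ a6 ⋄ a7 ⋄ a1
the factors in increasing index order: a1 ⋄ a2 ⋄ a3 ⋄ a4 ⋄ a5 ⋄ a6 ⋄ a7


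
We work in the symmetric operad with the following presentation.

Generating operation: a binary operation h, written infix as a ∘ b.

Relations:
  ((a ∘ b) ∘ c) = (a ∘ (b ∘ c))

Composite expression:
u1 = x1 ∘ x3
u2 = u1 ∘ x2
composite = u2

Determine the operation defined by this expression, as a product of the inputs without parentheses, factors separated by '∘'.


x1 ∘ x3 ∘ x2

Associativity of h dissolves the nesting; only the x-input order survives.
(x1 ∘ x3) unparenthesizes to x1 ∘ x3
((x1 ∘ x3) ∘ x2) unparenthesizes to x1 ∘ x3 ∘ x2


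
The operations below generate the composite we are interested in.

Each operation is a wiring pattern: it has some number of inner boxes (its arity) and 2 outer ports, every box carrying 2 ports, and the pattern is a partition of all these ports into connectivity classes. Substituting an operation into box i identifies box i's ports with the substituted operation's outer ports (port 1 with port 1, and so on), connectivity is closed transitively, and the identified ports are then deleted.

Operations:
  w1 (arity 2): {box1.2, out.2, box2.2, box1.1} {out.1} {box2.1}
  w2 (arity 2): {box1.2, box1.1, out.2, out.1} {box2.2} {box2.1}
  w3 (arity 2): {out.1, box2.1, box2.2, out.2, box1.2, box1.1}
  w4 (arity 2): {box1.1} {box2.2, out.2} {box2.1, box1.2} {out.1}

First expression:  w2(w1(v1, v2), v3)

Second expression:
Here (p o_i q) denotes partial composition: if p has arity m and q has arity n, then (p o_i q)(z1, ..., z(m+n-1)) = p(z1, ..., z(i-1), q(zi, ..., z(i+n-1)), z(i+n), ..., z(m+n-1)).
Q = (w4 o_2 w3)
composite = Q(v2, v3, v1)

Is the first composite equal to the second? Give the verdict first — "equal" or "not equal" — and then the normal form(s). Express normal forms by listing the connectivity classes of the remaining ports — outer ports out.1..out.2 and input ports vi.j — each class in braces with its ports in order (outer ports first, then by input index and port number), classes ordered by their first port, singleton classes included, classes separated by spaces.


Reducing the first expression gives {out.1, out.2, v1.1, v1.2, v2.2} {v2.1} {v3.1} {v3.2}
Reducing the second expression gives {out.1} {out.2, v1.1, v1.2, v2.2, v3.1, v3.2} {v2.1}
The normal forms differ: not equal.

not equal; the first gives {out.1, out.2, v1.1, v1.2, v2.2} {v2.1} {v3.1} {v3.2} and the second {out.1} {out.2, v1.1, v1.2, v2.2, v3.1, v3.2} {v2.1}


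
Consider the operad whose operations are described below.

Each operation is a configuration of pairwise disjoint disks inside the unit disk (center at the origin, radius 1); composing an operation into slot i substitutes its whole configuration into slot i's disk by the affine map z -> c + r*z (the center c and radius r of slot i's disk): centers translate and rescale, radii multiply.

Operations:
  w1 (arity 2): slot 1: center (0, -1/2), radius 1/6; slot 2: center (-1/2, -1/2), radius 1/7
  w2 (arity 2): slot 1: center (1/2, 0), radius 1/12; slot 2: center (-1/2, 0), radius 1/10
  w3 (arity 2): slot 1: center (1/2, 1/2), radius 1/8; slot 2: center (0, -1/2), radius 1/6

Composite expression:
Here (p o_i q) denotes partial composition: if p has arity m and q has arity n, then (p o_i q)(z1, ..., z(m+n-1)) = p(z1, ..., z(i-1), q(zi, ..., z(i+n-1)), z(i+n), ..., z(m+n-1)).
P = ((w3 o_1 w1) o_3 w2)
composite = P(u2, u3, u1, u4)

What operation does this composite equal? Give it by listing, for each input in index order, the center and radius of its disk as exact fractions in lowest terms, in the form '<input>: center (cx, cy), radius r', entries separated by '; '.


u1: center (1/12, -1/2), radius 1/72; u2: center (1/2, 7/16), radius 1/48; u3: center (7/16, 7/16), radius 1/56; u4: center (-1/12, -1/2), radius 1/60


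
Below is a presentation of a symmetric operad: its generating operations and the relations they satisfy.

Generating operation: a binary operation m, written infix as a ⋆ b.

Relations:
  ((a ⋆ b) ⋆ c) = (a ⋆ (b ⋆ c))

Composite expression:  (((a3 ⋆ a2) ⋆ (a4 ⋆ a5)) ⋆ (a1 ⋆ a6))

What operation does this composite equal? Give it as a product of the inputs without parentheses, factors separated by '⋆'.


a3 ⋆ a2 ⋆ a4 ⋆ a5 ⋆ a1 ⋆ a6

Under associativity of m, the answer is the a's in reading order.
(a3 ⋆ a2) linearizes to a3 ⋆ a2
(a4 ⋆ a5) linearizes to a4 ⋆ a5
((a3 ⋆ a2) ⋆ (a4 ⋆ a5)) linearizes to a3 ⋆ a2 ⋆ a4 ⋆ a5
(a1 ⋆ a6) linearizes to a1 ⋆ a6
(((a3 ⋆ a2) ⋆ (a4 ⋆ a5)) ⋆ (a1 ⋆ a6)) linearizes to a3 ⋆ a2 ⋆ a4 ⋆ a5 ⋆ a1 ⋆ a6


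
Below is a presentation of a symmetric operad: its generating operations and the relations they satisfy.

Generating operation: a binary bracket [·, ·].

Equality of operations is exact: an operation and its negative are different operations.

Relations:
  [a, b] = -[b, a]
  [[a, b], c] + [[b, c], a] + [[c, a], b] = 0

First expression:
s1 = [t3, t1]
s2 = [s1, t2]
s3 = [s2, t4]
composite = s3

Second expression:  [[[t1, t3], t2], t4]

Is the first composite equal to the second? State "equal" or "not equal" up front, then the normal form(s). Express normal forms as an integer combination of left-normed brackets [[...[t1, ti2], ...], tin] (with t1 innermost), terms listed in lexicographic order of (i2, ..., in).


not equal: they reduce to -[[[t1, t3], t2], t4] and [[[t1, t3], t2], t4]

The first composite normalizes to -[[[t1, t3], t2], t4]
The second composite normalizes to [[[t1, t3], t2], t4]
The forms do not match — not equal.


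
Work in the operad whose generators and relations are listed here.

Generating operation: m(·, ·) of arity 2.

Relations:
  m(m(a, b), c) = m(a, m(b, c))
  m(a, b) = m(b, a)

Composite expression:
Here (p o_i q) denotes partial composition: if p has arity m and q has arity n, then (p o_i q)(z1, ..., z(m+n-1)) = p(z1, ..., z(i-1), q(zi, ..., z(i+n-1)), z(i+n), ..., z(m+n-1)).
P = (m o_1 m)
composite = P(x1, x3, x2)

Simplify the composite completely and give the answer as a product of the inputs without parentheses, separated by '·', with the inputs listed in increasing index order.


x1 · x2 · x3

Shape and order are irrelevant to m; the x-input set decides.
m(x1, x3) reduces to x1 · x3
m(m(x1, x3), x2) reduces to x1 · x3 · x2
the factors in increasing index order: x1 · x2 · x3


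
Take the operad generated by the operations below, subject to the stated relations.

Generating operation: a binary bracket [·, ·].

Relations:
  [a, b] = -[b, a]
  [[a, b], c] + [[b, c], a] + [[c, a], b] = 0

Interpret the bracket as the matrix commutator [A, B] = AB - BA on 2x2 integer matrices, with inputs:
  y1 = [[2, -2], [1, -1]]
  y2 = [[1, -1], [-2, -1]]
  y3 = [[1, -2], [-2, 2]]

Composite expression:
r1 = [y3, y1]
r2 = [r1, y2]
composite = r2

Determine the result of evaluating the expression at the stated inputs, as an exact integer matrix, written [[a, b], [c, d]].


[y3, y1] = [[-6, 8], [-5, 6]]
[[y3, y1], y2] = [[-21, -4], [-34, 21]]

[[-21, -4], [-34, 21]]


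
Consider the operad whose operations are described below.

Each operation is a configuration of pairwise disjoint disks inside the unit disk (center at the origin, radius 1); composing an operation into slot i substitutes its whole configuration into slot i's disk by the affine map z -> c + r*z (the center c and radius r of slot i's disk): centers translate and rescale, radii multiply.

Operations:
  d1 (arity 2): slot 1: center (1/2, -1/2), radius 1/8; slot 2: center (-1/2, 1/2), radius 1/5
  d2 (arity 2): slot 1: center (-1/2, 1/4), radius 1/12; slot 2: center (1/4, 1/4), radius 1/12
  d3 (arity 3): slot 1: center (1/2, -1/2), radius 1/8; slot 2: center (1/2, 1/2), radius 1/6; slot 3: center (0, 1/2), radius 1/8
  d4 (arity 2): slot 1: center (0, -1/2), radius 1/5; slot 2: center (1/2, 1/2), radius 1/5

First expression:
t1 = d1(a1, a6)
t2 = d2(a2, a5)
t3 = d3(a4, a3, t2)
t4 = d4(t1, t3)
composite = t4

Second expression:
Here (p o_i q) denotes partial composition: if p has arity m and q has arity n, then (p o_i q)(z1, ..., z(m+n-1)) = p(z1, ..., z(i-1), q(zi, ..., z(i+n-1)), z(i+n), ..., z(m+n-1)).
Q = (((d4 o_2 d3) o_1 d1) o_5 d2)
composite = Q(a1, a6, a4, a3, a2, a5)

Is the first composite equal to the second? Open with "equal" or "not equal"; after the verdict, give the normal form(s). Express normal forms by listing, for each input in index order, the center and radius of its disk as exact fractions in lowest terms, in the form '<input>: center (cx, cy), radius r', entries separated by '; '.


Normal form of the first expression: a1: center (1/10, -3/5), radius 1/40; a2: center (39/80, 97/160), radius 1/480; a3: center (3/5, 3/5), radius 1/30; a4: center (3/5, 2/5), radius 1/40; a5: center (81/160, 97/160), radius 1/480; a6: center (-1/10, -2/5), radius 1/25
Normal form of the second expression: a1: center (1/10, -3/5), radius 1/40; a2: center (39/80, 97/160), radius 1/480; a3: center (3/5, 3/5), radius 1/30; a4: center (3/5, 2/5), radius 1/40; a5: center (81/160, 97/160), radius 1/480; a6: center (-1/10, -2/5), radius 1/25
Same normal form: equal.

equal — both sides give a1: center (1/10, -3/5), radius 1/40; a2: center (39/80, 97/160), radius 1/480; a3: center (3/5, 3/5), radius 1/30; a4: center (3/5, 2/5), radius 1/40; a5: center (81/160, 97/160), radius 1/480; a6: center (-1/10, -2/5), radius 1/25


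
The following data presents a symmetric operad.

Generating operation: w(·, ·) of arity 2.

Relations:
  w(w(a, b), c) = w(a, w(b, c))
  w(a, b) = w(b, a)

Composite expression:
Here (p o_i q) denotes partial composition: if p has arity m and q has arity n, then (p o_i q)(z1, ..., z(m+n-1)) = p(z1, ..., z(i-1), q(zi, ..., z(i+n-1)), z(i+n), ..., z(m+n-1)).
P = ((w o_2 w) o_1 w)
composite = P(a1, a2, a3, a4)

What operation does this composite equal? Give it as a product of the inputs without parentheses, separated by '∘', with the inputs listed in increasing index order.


a1 ∘ a2 ∘ a3 ∘ a4

Reordering under w is free, so list the a-inputs canonically.
w(a1, a2) reduces to a1 ∘ a2
w(a3, a4) reduces to a3 ∘ a4
w(w(a1, a2), w(a3, a4)) reduces to a1 ∘ a2 ∘ a3 ∘ a4
rearranged into index order: a1 ∘ a2 ∘ a3 ∘ a4


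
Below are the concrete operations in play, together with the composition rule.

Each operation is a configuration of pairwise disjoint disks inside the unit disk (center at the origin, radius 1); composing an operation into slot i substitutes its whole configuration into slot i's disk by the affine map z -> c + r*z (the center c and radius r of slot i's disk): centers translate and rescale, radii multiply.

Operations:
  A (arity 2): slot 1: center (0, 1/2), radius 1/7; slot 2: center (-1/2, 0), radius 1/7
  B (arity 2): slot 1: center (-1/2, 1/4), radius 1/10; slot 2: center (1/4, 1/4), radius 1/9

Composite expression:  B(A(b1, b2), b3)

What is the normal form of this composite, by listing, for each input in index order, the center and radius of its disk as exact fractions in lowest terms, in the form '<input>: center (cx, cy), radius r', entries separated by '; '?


Each b-disk chains the slot maps above it in B; radii multiply.
input b1: applying the 2 nested substitutions gives center (-1/2, 3/10), radius 1/70
input b2: applying the 2 nested substitutions gives center (-11/20, 1/4), radius 1/70
input b3: applying the 1 nested substitution gives center (1/4, 1/4), radius 1/9

b1: center (-1/2, 3/10), radius 1/70; b2: center (-11/20, 1/4), radius 1/70; b3: center (1/4, 1/4), radius 1/9


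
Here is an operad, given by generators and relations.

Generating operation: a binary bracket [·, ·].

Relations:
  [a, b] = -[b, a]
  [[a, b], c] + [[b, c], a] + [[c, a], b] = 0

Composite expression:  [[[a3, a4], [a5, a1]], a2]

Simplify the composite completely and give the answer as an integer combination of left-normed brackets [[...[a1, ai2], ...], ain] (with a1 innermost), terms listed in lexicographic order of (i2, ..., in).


Skip Jacobi rewriting: expand, keep a1-initial words, read off terms.
Composite bracket: [[[a3, a4], [a5, a1]], a2]
Applying ab - ba throughout gives 16 signed words (2^4 = 16).
Keep just the words that open with a1:
  from a1a5a3a4a2, sign +1: term +[[[[a1, a5], a3], a4], a2]
  from a1a5a4a3a2, sign -1: term -[[[[a1, a5], a4], a3], a2]

[[[[a1, a5], a3], a4], a2] - [[[[a1, a5], a4], a3], a2]


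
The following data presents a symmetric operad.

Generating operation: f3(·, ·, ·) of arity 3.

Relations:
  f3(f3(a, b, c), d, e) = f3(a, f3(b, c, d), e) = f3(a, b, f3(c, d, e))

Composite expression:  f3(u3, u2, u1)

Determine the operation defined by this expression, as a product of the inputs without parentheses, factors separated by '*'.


u3 * u2 * u1

The f3-tree's shape is irrelevant; the u-reading-order decides.
f3(u3, u2, u1) flattens to u3 * u2 * u1


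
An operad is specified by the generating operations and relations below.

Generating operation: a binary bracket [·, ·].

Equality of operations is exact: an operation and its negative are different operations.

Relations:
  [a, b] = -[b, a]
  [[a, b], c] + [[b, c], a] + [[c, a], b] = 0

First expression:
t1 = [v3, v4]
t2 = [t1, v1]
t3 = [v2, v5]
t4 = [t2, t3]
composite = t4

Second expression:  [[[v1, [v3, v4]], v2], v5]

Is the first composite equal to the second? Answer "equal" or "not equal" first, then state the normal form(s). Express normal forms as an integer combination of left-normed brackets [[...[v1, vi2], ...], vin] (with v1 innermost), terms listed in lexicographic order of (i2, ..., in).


In normal form, the first expression is -[[[[v1, v3], v4], v2], v5] + [[[[v1, v3], v4], v5], v2] + [[[[v1, v4], v3], v2], v5] - [[[[v1, v4], v3], v5], v2]
In normal form, the second expression is [[[[v1, v3], v4], v2], v5] - [[[[v1, v4], v3], v2], v5]
They disagree, so not equal.

not equal; first: -[[[[v1, v3], v4], v2], v5] + [[[[v1, v3], v4], v5], v2] + [[[[v1, v4], v3], v2], v5] - [[[[v1, v4], v3], v5], v2]; second: [[[[v1, v3], v4], v2], v5] - [[[[v1, v4], v3], v2], v5]


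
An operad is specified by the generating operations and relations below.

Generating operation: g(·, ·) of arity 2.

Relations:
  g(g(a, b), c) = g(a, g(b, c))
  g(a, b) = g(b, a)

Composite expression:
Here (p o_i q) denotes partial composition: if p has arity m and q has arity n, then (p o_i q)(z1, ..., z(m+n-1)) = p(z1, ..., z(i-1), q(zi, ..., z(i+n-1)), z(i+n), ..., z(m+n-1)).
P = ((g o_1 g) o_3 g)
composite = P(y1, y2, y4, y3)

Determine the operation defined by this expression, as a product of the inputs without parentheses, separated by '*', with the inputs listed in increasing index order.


y1 * y2 * y3 * y4

Both nesting and order wash out for g; what remains is which y's occur.
g(y1, y2) spells out as y1 * y2
g(y4, y3) spells out as y4 * y3
g(g(y1, y2), g(y4, y3)) spells out as y1 * y2 * y4 * y3
commutativity sorts the factors: y1 * y2 * y3 * y4


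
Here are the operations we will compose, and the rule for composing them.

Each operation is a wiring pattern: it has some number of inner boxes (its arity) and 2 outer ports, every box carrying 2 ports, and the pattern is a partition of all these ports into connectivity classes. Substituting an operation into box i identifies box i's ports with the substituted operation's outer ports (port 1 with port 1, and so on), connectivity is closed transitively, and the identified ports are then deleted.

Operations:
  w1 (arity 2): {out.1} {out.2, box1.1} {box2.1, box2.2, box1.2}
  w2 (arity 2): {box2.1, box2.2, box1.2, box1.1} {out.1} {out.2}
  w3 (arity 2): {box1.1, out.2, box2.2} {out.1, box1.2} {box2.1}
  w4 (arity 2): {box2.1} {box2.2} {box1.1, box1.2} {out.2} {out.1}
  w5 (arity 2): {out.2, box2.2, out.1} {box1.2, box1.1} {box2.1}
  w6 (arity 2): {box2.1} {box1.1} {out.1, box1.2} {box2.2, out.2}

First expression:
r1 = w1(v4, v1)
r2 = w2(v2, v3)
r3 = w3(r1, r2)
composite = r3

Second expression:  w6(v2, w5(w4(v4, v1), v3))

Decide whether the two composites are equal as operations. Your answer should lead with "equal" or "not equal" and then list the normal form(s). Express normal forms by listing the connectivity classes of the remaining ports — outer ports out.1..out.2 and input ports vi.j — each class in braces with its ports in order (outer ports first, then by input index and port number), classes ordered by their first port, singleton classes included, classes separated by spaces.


not equal: they reduce to {out.1, v4.1} {out.2} {v1.1, v1.2, v4.2} {v2.1, v2.2, v3.1, v3.2} and {out.1, v2.2} {out.2, v3.2} {v1.1} {v1.2} {v2.1} {v3.1} {v4.1, v4.2}


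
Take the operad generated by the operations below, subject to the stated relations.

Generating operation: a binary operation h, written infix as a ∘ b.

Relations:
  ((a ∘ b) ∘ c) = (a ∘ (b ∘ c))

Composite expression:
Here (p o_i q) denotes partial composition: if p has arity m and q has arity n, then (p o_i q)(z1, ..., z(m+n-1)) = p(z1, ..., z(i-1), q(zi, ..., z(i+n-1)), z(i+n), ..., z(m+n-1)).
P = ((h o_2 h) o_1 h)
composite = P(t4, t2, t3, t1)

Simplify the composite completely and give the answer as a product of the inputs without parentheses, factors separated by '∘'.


t4 ∘ t2 ∘ t3 ∘ t1

Under associativity of h, the answer is the t's in reading order.
(t4 ∘ t2) flattens to t4 ∘ t2
(t3 ∘ t1) flattens to t3 ∘ t1
((t4 ∘ t2) ∘ (t3 ∘ t1)) flattens to t4 ∘ t2 ∘ t3 ∘ t1


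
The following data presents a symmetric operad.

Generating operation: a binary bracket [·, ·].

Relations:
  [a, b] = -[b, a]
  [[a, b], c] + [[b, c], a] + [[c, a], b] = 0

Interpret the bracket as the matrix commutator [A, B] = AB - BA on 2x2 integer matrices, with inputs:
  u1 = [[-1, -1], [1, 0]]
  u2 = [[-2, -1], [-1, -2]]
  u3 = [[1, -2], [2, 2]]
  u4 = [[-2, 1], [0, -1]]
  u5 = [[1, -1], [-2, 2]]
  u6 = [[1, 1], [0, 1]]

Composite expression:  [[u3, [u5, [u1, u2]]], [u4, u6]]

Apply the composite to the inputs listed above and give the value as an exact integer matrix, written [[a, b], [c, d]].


[u1, u2] = [[2, 1], [-1, -2]]
[u5, [u1, u2]] = [[3, 3], [-9, -3]]
[u3, [u5, [u1, u2]]] = [[12, 9], [3, -12]]
[u4, u6] = [[0, -1], [0, 0]]
[[u3, [u5, [u1, u2]]], [u4, u6]] = [[3, -24], [0, -3]]

[[3, -24], [0, -3]]


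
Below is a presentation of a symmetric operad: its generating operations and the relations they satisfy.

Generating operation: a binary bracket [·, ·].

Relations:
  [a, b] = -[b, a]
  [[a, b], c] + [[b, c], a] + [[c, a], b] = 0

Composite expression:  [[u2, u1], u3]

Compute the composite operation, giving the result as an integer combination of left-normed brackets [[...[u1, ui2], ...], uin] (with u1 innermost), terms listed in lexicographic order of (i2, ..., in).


In the tensor algebra, words opening u1 carry the u1-anchored form.
Composite bracket: [[u2, u1], u3]
The bracket unfolds into 4 signed words via [a, b] = ab - ba (2^2 = 4).
Only words starting with u1 matter:
  the word u1u2u3 carries sign -1 and contributes -[[u1, u2], u3]

-[[u1, u2], u3]


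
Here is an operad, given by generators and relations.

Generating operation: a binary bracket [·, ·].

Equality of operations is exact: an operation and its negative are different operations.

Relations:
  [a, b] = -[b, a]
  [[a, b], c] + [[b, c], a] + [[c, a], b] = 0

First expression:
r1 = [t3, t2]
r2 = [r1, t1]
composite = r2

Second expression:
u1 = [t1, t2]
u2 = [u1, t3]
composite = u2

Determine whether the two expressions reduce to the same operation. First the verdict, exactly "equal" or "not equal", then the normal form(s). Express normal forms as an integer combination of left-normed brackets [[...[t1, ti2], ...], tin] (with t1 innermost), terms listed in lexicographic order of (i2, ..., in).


not equal; first: [[t1, t2], t3] - [[t1, t3], t2]; second: [[t1, t2], t3]


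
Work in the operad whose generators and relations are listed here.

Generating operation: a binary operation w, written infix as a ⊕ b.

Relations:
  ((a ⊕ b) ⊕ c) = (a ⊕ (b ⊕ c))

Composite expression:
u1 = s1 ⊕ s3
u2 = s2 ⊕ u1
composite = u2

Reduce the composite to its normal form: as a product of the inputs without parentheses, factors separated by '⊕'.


The w-tree's shape is irrelevant; the s-reading-order decides.
(s1 ⊕ s3) flattens to s1 ⊕ s3
(s2 ⊕ (s1 ⊕ s3)) flattens to s2 ⊕ s1 ⊕ s3

s2 ⊕ s1 ⊕ s3


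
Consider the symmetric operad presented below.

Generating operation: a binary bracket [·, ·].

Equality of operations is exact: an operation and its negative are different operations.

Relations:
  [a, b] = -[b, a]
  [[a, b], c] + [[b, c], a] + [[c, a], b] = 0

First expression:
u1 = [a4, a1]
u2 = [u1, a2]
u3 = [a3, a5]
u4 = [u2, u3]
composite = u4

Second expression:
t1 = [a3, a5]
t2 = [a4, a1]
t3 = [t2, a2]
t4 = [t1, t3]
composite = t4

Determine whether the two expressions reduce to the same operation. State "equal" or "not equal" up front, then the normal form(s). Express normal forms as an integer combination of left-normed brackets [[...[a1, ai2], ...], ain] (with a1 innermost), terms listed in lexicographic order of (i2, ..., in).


not equal: they reduce to -[[[[a1, a4], a2], a3], a5] + [[[[a1, a4], a2], a5], a3] and [[[[a1, a4], a2], a3], a5] - [[[[a1, a4], a2], a5], a3]

The first composite normalizes to -[[[[a1, a4], a2], a3], a5] + [[[[a1, a4], a2], a5], a3]
The second composite normalizes to [[[[a1, a4], a2], a3], a5] - [[[[a1, a4], a2], a5], a3]
The normal forms differ: not equal.


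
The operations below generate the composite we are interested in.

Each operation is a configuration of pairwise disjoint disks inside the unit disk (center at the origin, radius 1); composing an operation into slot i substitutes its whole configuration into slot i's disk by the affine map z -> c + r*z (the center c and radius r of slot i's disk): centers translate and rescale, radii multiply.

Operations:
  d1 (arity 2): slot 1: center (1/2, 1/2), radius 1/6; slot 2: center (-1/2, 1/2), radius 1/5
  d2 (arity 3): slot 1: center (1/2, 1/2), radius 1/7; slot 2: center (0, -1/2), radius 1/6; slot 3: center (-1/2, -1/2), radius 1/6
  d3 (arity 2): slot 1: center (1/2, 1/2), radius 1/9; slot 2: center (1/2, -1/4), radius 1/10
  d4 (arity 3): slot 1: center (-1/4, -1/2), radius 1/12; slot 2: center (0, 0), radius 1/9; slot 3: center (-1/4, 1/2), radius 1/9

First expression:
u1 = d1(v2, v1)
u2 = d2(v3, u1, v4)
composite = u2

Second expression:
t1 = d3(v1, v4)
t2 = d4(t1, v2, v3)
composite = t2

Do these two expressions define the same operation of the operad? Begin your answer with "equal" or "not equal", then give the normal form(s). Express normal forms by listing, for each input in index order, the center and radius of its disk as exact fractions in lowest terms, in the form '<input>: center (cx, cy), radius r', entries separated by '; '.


not equal: they reduce to v1: center (-1/12, -5/12), radius 1/30; v2: center (1/12, -5/12), radius 1/36; v3: center (1/2, 1/2), radius 1/7; v4: center (-1/2, -1/2), radius 1/6 and v1: center (-5/24, -11/24), radius 1/108; v2: center (0, 0), radius 1/9; v3: center (-1/4, 1/2), radius 1/9; v4: center (-5/24, -25/48), radius 1/120

In normal form, the first expression is v1: center (-1/12, -5/12), radius 1/30; v2: center (1/12, -5/12), radius 1/36; v3: center (1/2, 1/2), radius 1/7; v4: center (-1/2, -1/2), radius 1/6
In normal form, the second expression is v1: center (-5/24, -11/24), radius 1/108; v2: center (0, 0), radius 1/9; v3: center (-1/4, 1/2), radius 1/9; v4: center (-5/24, -25/48), radius 1/120
Different reductions; not equal.


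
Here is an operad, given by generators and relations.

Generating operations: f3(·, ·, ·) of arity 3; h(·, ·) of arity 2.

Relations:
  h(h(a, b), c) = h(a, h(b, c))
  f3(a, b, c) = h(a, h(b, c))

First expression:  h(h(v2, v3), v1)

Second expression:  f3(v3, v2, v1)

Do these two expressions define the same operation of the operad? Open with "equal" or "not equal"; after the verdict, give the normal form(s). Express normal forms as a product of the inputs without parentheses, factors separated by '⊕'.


Reducing the first expression gives v2 ⊕ v3 ⊕ v1
Reducing the second expression gives v3 ⊕ v2 ⊕ v1
No match — not equal.

not equal — first v2 ⊕ v3 ⊕ v1, second v3 ⊕ v2 ⊕ v1


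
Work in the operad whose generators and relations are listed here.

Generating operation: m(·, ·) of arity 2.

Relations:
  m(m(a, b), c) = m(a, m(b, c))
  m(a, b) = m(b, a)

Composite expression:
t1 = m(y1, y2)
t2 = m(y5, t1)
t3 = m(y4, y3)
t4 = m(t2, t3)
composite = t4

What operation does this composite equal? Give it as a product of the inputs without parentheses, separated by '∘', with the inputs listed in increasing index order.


y1 ∘ y2 ∘ y3 ∘ y4 ∘ y5


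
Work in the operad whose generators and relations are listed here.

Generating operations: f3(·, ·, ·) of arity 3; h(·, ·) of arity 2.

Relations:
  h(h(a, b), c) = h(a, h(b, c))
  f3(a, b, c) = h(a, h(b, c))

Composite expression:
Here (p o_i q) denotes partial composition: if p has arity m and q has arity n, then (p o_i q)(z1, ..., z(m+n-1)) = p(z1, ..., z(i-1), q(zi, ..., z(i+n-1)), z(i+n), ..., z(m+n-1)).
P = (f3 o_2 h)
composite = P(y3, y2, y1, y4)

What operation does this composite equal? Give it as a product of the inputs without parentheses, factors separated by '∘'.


y3 ∘ y2 ∘ y1 ∘ y4

Under associativity of f3, the answer is the y's in reading order.
h(y2, y1) spells out as y2 ∘ y1
f3(y3, h(y2, y1), y4) spells out as y3 ∘ y2 ∘ y1 ∘ y4


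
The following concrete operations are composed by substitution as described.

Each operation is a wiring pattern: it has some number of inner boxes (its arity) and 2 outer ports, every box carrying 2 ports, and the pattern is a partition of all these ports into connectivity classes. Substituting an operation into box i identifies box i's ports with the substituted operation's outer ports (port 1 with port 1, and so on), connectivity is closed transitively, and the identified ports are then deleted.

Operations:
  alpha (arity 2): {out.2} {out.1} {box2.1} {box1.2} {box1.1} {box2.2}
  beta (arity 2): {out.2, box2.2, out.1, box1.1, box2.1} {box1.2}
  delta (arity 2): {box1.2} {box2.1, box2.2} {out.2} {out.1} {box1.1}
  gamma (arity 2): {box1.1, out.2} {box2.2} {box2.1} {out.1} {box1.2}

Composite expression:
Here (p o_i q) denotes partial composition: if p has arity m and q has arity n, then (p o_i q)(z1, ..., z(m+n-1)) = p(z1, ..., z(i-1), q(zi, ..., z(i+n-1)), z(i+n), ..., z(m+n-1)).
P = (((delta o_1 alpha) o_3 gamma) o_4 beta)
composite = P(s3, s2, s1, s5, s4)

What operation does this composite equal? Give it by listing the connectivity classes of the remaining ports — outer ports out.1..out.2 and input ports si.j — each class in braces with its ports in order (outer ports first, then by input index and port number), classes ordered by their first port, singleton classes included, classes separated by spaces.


{out.1} {out.2} {s1.1} {s1.2} {s2.1} {s2.2} {s3.1} {s3.2} {s4.1, s4.2, s5.1} {s5.2}

Connectivity passes through glued delta-boundaries; trace each wire chain.
through alpha, on inputs (s3, s2): {out.1} {out.2} {s2.1} {s2.2} {s3.1} {s3.2} (out.j = stage outer ports)
through beta, on inputs (s5, s4): {out.1, out.2, s4.1, s4.2, s5.1} {s5.2} (out.j = stage outer ports)
through gamma, on inputs (s1, s5, s4): {out.1} {out.2, s1.1} {s1.2} {s4.1, s4.2, s5.1} {s5.2} (out.j = stage outer ports)
through delta, on inputs (s3, s2, s1, s5, s4): {out.1} {out.2} {s1.1} {s1.2} {s2.1} {s2.2} {s3.1} {s3.2} {s4.1, s4.2, s5.1} {s5.2} (out.j = stage outer ports)


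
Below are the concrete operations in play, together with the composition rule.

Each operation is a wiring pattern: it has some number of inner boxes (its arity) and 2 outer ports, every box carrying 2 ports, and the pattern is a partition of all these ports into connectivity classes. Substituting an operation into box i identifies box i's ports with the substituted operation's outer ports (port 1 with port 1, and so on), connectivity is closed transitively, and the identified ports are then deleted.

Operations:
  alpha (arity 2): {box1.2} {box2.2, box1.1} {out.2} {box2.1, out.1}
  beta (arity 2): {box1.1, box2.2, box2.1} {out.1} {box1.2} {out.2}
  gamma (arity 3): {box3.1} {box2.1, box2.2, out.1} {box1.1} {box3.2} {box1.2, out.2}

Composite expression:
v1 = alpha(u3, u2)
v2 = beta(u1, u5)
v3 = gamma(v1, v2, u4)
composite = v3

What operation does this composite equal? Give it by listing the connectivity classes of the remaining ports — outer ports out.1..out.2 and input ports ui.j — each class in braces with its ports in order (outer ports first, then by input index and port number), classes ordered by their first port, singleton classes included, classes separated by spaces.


Treat the ports identified at gamma as solder joints: merge, then drop.
the subtree at alpha composes to {out.1, u2.1} {out.2} {u2.2, u3.1} {u3.2} on (u3, u2); out.j = own outer ports
the subtree at beta composes to {out.1} {out.2} {u1.1, u5.1, u5.2} {u1.2} on (u1, u5); out.j = own outer ports
the subtree at gamma composes to {out.1} {out.2} {u1.1, u5.1, u5.2} {u1.2} {u2.1} {u2.2, u3.1} {u3.2} {u4.1} {u4.2} on (u3, u2, u1, u5, u4); out.j = own outer ports

{out.1} {out.2} {u1.1, u5.1, u5.2} {u1.2} {u2.1} {u2.2, u3.1} {u3.2} {u4.1} {u4.2}


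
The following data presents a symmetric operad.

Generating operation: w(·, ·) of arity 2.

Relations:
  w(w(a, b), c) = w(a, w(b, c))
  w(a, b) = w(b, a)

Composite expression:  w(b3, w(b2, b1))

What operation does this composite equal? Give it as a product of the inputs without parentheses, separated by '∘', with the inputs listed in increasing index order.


b1 ∘ b2 ∘ b3


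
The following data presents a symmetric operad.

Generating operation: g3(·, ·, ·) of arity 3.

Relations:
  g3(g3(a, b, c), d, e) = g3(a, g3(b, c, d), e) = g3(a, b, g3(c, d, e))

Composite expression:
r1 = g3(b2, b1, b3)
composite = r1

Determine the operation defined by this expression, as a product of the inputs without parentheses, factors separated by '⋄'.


Key point: g3 is associative — brackets drop, the b-order remains.
g3(b2, b1, b3) linearizes to b2 ⋄ b1 ⋄ b3

b2 ⋄ b1 ⋄ b3


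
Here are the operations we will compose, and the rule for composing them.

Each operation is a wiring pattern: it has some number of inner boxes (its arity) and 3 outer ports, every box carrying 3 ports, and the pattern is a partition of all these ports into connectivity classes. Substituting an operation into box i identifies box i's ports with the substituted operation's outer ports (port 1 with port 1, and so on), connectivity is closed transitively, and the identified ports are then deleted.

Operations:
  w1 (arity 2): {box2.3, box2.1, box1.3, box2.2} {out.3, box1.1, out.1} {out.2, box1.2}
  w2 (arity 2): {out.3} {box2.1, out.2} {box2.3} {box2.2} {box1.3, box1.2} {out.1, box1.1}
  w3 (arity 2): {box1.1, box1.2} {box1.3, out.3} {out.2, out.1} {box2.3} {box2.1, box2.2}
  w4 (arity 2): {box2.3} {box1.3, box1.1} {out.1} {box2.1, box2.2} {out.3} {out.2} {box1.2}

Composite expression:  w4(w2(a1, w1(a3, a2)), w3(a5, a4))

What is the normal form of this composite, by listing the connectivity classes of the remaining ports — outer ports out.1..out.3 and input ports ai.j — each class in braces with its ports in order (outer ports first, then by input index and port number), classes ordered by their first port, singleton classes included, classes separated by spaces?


{out.1} {out.2} {out.3} {a1.1} {a1.2, a1.3} {a2.1, a2.2, a2.3, a3.3} {a3.1} {a3.2} {a4.1, a4.2} {a4.3} {a5.1, a5.2} {a5.3}

Two ports join when wires chain via w4-identified ports.
w1 over (a3, a2) gives {out.1, out.3, a3.1} {out.2, a3.2} {a2.1, a2.2, a2.3, a3.3}, out.j being that stage's outer ports
w2 over (a1, a3, a2) gives {out.1, a1.1} {out.2, a3.1} {out.3} {a1.2, a1.3} {a2.1, a2.2, a2.3, a3.3} {a3.2}, out.j being that stage's outer ports
w3 over (a5, a4) gives {out.1, out.2} {out.3, a5.3} {a4.1, a4.2} {a4.3} {a5.1, a5.2}, out.j being that stage's outer ports
w4 over (a1, a3, a2, a5, a4) gives {out.1} {out.2} {out.3} {a1.1} {a1.2, a1.3} {a2.1, a2.2, a2.3, a3.3} {a3.1} {a3.2} {a4.1, a4.2} {a4.3} {a5.1, a5.2} {a5.3}, out.j being that stage's outer ports


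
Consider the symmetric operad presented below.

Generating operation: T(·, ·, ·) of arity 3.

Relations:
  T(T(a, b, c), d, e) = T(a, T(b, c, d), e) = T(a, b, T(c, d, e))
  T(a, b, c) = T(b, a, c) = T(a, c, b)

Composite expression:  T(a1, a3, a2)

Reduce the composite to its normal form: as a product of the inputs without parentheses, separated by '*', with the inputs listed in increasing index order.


Shape and order are irrelevant to T; the a-input set decides.
T(a1, a3, a2) reduces to a1 * a3 * a2
the factors in increasing index order: a1 * a2 * a3

a1 * a2 * a3


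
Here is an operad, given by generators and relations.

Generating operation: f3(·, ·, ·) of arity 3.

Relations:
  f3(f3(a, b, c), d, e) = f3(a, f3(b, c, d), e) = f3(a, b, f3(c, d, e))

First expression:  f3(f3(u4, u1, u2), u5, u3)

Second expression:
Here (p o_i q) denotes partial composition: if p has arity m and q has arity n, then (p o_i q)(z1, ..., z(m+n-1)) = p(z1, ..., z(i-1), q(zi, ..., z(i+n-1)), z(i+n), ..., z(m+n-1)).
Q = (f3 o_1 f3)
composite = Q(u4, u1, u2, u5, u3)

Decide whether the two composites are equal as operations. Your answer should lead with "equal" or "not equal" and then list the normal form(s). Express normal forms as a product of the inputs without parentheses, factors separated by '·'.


equal — both sides give u4 · u1 · u2 · u5 · u3

Normal form of the first expression: u4 · u1 · u2 · u5 · u3
Normal form of the second expression: u4 · u1 · u2 · u5 · u3
Same normal form: equal.


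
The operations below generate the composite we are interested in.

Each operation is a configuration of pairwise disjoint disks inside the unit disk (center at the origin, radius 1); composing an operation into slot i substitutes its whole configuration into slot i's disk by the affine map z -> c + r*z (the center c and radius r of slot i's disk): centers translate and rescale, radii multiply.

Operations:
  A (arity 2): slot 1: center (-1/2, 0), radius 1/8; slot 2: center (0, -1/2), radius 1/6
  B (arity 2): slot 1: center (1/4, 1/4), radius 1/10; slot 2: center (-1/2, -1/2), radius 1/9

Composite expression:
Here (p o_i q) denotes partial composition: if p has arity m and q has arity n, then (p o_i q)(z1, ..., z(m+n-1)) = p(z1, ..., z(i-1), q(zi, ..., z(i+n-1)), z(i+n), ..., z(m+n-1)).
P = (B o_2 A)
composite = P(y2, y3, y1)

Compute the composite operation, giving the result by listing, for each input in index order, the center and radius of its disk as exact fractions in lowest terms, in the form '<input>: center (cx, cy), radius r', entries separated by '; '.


Nesting under B composes maps z -> c + r*z down each y-path.
y2 passes through 1 substitution, ending at center (1/4, 1/4), radius 1/10
y3 passes through 2 substitutions, ending at center (-5/9, -1/2), radius 1/72
y1 passes through 2 substitutions, ending at center (-1/2, -5/9), radius 1/54

y1: center (-1/2, -5/9), radius 1/54; y2: center (1/4, 1/4), radius 1/10; y3: center (-5/9, -1/2), radius 1/72


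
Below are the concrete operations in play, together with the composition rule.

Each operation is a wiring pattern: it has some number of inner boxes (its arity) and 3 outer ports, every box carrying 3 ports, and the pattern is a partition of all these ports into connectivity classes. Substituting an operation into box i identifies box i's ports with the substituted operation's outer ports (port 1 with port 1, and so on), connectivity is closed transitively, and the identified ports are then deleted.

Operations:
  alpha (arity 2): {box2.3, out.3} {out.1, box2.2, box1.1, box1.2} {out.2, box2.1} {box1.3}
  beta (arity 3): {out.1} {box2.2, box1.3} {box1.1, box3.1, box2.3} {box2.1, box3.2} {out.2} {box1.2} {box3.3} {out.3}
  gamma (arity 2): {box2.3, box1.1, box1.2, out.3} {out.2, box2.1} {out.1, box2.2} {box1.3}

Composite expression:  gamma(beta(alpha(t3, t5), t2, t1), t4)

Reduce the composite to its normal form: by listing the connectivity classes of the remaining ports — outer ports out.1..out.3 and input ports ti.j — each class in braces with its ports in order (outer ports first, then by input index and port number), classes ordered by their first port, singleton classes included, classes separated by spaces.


{out.1, t4.2} {out.2, t4.1} {out.3, t4.3} {t1.1, t2.3, t3.1, t3.2, t5.2} {t1.2, t2.1} {t1.3} {t2.2, t5.3} {t3.3} {t5.1}

Treat the ports identified at gamma as solder joints: merge, then drop.
after alpha, the pattern on (t3, t5) reads {out.1, t3.1, t3.2, t5.2} {out.2, t5.1} {out.3, t5.3} {t3.3} (out.j = its outer ports)
after beta, the pattern on (t3, t5, t2, t1) reads {out.1} {out.2} {out.3} {t1.1, t2.3, t3.1, t3.2, t5.2} {t1.2, t2.1} {t1.3} {t2.2, t5.3} {t3.3} {t5.1} (out.j = its outer ports)
after gamma, the pattern on (t3, t5, t2, t1, t4) reads {out.1, t4.2} {out.2, t4.1} {out.3, t4.3} {t1.1, t2.3, t3.1, t3.2, t5.2} {t1.2, t2.1} {t1.3} {t2.2, t5.3} {t3.3} {t5.1} (out.j = its outer ports)
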